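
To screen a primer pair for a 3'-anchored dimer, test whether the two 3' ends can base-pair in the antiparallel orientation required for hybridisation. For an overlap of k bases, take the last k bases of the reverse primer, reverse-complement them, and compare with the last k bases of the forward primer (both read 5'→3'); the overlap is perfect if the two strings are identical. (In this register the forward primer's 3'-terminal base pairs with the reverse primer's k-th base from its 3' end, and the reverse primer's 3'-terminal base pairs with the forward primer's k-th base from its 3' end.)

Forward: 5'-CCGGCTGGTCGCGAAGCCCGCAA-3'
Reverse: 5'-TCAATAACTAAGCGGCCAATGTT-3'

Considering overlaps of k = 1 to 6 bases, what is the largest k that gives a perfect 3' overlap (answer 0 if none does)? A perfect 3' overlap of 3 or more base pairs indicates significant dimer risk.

Last 6 bases (5'→3') — forward …CCGCAA, reverse …AATGTT.
Reverse complement of the reverse primer's last 6 bases: AACATT; its first k bases are the reverse complement of the reverse primer's last k bases, so a perfect k-base overlap needs the forward primer's last k bases to equal them.
Comparing (forward last k vs required): k=1: A vs A ✓; k=2: AA vs AA ✓; k=3: CAA vs AAC ✗; k=4: GCAA vs AACA ✗; k=5: CGCAA vs AACAT ✗; k=6: CCGCAA vs AACATT ✗.
Perfect overlaps at k = 1, 2; the largest is 2.

Longest perfect overlap: 2 complementary base pairs; below the dimer-risk threshold (threshold 3).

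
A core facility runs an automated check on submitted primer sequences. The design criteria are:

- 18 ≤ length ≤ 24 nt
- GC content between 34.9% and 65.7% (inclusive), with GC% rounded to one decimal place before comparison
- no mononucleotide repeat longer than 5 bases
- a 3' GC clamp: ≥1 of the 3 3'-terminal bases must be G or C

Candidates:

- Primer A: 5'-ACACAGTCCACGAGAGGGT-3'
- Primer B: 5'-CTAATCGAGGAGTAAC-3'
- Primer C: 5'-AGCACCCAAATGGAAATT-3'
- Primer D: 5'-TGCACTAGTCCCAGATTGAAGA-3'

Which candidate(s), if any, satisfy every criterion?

Primer A and Primer D.

Primer A (19 nt, A=6 T=2 G=6 C=5): length 19 ✓; GC 11/19 = 57.9% ✓; longest run = 3 ✓; 3' end GGT has 2 G/C ✓ — passes.
Primer B (16 nt, A=6 T=3 G=4 C=3): length 16, outside 18–24 ✗; GC 7/16 = 43.8% ✓; longest run = 2 ✓; 3' end AAC has 1 G/C ✓ — fails.
Primer C (18 nt, A=8 T=3 G=3 C=4): length 18 ✓; GC 7/18 = 38.9% ✓; longest run = 3 ✓; 3' end ATT has 0 G/C, need ≥1 ✗ — fails.
Primer D (22 nt, A=7 T=5 G=5 C=5): length 22 ✓; GC 10/22 = 45.5% ✓; longest run = 3 ✓; 3' end AGA has 1 G/C ✓ — passes.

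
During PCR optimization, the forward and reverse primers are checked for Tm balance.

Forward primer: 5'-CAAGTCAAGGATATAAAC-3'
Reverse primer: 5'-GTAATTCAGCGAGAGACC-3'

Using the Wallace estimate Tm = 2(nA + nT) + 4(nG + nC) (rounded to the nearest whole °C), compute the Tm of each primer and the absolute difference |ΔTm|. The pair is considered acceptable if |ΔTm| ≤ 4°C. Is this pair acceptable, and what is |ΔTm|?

Forward: A=9 T=3 G=3 C=3 → Tm = 2·12 + 4·6 = 48°C.
Reverse: A=6 T=3 G=5 C=4 → Tm = 2·9 + 4·9 = 54°C.
|ΔTm| = |48 − 54| = 6°C, > 4°C.

|ΔTm| = 6°C; the pair is not acceptable.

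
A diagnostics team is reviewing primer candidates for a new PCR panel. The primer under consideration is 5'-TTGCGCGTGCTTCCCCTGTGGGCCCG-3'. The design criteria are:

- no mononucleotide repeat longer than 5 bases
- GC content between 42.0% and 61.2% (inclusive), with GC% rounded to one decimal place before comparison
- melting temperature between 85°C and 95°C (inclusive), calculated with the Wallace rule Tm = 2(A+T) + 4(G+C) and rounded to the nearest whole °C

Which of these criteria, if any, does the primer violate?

Base counts: A=0, T=7, G=9, C=10 (length 26).
homopolymer run: longest run = 4 ✓
GC content: GC 19/26 = 73.1%, outside 42.0–61.2% ✗
Tm: Tm = 2·7 + 4·19 = 90°C ✓

Fails: GC content.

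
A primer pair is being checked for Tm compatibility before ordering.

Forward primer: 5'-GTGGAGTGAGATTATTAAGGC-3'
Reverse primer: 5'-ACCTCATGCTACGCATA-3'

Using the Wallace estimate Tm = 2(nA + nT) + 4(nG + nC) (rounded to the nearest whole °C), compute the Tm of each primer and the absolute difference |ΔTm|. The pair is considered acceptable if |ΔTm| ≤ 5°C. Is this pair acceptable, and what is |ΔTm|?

|ΔTm| = 10°C; the pair is not acceptable.

Forward: A=6 T=6 G=8 C=1 → Tm = 2·12 + 4·9 = 60°C.
Reverse: A=5 T=4 G=2 C=6 → Tm = 2·9 + 4·8 = 50°C.
|ΔTm| = |60 − 50| = 10°C, > 5°C.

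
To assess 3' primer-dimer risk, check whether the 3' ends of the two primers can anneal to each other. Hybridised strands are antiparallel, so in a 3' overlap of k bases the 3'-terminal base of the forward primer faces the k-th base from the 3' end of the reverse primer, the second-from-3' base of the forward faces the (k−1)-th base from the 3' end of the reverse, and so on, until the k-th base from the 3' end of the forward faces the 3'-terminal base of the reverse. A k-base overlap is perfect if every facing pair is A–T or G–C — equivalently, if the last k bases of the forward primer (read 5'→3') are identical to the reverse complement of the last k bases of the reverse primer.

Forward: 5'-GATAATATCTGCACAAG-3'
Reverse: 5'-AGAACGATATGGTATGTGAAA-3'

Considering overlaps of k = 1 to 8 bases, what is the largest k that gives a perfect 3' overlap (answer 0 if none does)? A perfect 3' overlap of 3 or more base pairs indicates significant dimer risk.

Longest perfect overlap: 0 complementary base pairs; below the dimer-risk threshold (threshold 3).

Last 8 bases (5'→3') — forward …TGCACAAG, reverse …ATGTGAAA.
Reverse complement of the reverse primer's last 8 bases: TTTCACAT; its first k bases are the reverse complement of the reverse primer's last k bases, so a perfect k-base overlap needs the forward primer's last k bases to equal them.
Comparing (forward last k vs required): k=1: G vs T ✗; k=2: AG vs TT ✗; k=3: AAG vs TTT ✗; k=4: CAAG vs TTTC ✗; k=5: ACAAG vs TTTCA ✗; k=6: CACAAG vs TTTCAC ✗; k=7: GCACAAG vs TTTCACA ✗; k=8: TGCACAAG vs TTTCACAT ✗.
No overlap length from 1 to 8 is perfect, so the longest perfect 3' overlap is 0.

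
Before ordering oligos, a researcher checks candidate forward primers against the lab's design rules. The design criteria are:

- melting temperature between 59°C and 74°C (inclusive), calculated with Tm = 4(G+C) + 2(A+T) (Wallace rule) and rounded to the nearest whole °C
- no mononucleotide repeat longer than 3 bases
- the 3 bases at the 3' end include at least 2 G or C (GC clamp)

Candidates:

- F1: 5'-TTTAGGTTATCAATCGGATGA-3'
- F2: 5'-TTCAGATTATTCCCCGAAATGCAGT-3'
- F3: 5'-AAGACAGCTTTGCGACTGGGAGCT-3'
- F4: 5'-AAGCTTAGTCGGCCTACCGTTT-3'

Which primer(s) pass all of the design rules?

F3 only.

F1 (21 nt, A=6 T=8 G=5 C=2): Tm = 2·14 + 4·7 = 56°C, outside 59–74°C ✗; longest run = 3 ✓; 3' end TGA has 1 G/C, need ≥2 ✗ — fails.
F2 (25 nt, A=7 T=8 G=4 C=6): Tm = 2·15 + 4·10 = 70°C ✓; longest run = 4, exceeds 3 ✗; 3' end AGT has 1 G/C, need ≥2 ✗ — fails.
F3 (24 nt, A=6 T=5 G=8 C=5): Tm = 2·11 + 4·13 = 74°C ✓; longest run = 3 ✓; 3' end GCT has 2 G/C ✓ — passes.
F4 (22 nt, A=4 T=7 G=5 C=6): Tm = 2·11 + 4·11 = 66°C ✓; longest run = 3 ✓; 3' end TTT has 0 G/C, need ≥2 ✗ — fails.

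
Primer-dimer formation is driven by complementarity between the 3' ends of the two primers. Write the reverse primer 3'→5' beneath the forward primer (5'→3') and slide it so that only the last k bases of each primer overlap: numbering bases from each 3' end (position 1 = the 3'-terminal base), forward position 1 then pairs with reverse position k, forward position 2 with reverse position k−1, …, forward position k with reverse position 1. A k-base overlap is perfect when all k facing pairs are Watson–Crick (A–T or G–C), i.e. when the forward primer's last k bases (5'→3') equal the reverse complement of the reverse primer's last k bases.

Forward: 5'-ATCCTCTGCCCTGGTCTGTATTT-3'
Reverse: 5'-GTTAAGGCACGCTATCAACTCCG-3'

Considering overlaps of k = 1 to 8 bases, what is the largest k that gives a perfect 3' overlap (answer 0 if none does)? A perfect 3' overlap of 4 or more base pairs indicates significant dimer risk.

Longest perfect overlap: 0 complementary base pairs; below the dimer-risk threshold (threshold 4).

Last 8 bases (5'→3') — forward …CTGTATTT, reverse …CAACTCCG.
Reverse complement of the reverse primer's last 8 bases: CGGAGTTG; its first k bases are the reverse complement of the reverse primer's last k bases, so a perfect k-base overlap needs the forward primer's last k bases to equal them.
Comparing (forward last k vs required): k=1: T vs C ✗; k=2: TT vs CG ✗; k=3: TTT vs CGG ✗; k=4: ATTT vs CGGA ✗; k=5: TATTT vs CGGAG ✗; k=6: GTATTT vs CGGAGT ✗; k=7: TGTATTT vs CGGAGTT ✗; k=8: CTGTATTT vs CGGAGTTG ✗.
No overlap length from 1 to 8 is perfect, so the longest perfect 3' overlap is 0.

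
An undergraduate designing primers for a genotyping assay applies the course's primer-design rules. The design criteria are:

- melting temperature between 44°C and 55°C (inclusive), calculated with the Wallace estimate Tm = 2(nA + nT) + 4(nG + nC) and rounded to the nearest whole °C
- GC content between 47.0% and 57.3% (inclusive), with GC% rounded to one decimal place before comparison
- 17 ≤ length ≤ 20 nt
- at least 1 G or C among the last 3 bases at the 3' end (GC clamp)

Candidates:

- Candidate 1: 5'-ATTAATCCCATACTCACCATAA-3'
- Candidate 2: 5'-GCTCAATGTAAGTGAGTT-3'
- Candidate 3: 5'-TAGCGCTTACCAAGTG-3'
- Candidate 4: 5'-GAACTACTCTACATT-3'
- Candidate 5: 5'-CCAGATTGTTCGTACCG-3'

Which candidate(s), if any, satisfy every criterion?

Candidate 5 only.

Candidate 1 (22 nt, A=9 T=6 G=0 C=7): Tm = 2·15 + 4·7 = 58°C, outside 44–55°C ✗; GC 7/22 = 31.8%, outside 47.0–57.3% ✗; length 22, outside 17–20 ✗; 3' end TAA has 0 G/C, need ≥1 ✗ — fails.
Candidate 2 (18 nt, A=5 T=6 G=5 C=2): Tm = 2·11 + 4·7 = 50°C ✓; GC 7/18 = 38.9%, outside 47.0–57.3% ✗; length 18 ✓; 3' end GTT has 1 G/C ✓ — fails.
Candidate 3 (16 nt, A=4 T=4 G=4 C=4): Tm = 2·8 + 4·8 = 48°C ✓; GC 8/16 = 50.0% ✓; length 16, outside 17–20 ✗; 3' end GTG has 2 G/C ✓ — fails.
Candidate 4 (15 nt, A=5 T=5 G=1 C=4): Tm = 2·10 + 4·5 = 40°C, outside 44–55°C ✗; GC 5/15 = 33.3%, outside 47.0–57.3% ✗; length 15, outside 17–20 ✗; 3' end ATT has 0 G/C, need ≥1 ✗ — fails.
Candidate 5 (17 nt, A=3 T=5 G=4 C=5): Tm = 2·8 + 4·9 = 52°C ✓; GC 9/17 = 52.9% ✓; length 17 ✓; 3' end CCG has 3 G/C ✓ — passes.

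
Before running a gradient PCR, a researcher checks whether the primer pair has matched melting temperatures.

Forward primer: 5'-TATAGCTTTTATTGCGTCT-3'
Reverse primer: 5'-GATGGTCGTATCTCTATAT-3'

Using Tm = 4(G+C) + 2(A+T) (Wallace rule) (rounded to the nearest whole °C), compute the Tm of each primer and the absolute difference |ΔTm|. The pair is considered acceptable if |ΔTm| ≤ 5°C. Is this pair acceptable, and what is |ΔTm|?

|ΔTm| = 2°C; the pair is acceptable.

Forward: A=3 T=10 G=3 C=3 → Tm = 2·13 + 4·6 = 50°C.
Reverse: A=4 T=8 G=4 C=3 → Tm = 2·12 + 4·7 = 52°C.
|ΔTm| = |50 − 52| = 2°C, ≤ 5°C.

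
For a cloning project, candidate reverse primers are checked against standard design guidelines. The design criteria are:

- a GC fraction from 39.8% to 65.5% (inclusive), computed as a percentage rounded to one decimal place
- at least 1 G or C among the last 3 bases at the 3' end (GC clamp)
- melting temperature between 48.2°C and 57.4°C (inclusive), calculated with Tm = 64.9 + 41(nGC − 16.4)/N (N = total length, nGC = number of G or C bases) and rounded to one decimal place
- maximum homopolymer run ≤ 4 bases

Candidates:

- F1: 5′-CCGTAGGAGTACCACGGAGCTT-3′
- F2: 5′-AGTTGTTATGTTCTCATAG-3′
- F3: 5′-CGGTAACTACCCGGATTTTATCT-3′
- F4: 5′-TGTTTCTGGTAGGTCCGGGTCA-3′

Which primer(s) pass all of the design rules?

F1 (22 nt, A=5 T=4 G=7 C=6): GC 13/22 = 59.1% ✓; 3' end CTT has 1 G/C ✓; Tm = 64.9 + 41·(13 − 16.4)/22 = 58.6°C, outside 48.2–57.4°C ✗; longest run = 2 ✓ — fails.
F2 (19 nt, A=4 T=9 G=4 C=2): GC 6/19 = 31.6%, outside 39.8–65.5% ✗; 3' end TAG has 1 G/C ✓; Tm = 64.9 + 41·(6 − 16.4)/19 = 42.5°C, outside 48.2–57.4°C ✗; longest run = 2 ✓ — fails.
F3 (23 nt, A=5 T=8 G=4 C=6): GC 10/23 = 43.5% ✓; 3' end TCT has 1 G/C ✓; Tm = 64.9 + 41·(10 − 16.4)/23 = 53.5°C ✓; longest run = 4 ✓ — passes.
F4 (22 nt, A=2 T=8 G=8 C=4): GC 12/22 = 54.5% ✓; 3' end TCA has 1 G/C ✓; Tm = 64.9 + 41·(12 − 16.4)/22 = 56.7°C ✓; longest run = 3 ✓ — passes.

F3 and F4.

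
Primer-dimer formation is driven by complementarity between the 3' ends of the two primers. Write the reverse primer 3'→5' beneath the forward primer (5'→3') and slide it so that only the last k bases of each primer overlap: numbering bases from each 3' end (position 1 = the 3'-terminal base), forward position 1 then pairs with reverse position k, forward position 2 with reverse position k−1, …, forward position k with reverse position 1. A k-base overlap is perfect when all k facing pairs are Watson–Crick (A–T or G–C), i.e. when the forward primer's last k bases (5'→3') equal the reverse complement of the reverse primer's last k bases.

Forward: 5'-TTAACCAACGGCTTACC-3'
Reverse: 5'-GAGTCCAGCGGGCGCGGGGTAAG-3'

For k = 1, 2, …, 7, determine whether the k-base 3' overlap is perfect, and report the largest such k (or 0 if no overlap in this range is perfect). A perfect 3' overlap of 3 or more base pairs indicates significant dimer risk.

Last 7 bases (5'→3') — forward …GCTTACC, reverse …GGGTAAG.
Reverse complement of the reverse primer's last 7 bases: CTTACCC; its first k bases are the reverse complement of the reverse primer's last k bases, so a perfect k-base overlap needs the forward primer's last k bases to equal them.
Comparing (forward last k vs required): k=1: C vs C ✓; k=2: CC vs CT ✗; k=3: ACC vs CTT ✗; k=4: TACC vs CTTA ✗; k=5: TTACC vs CTTAC ✗; k=6: CTTACC vs CTTACC ✓; k=7: GCTTACC vs CTTACCC ✗.
Perfect overlaps at k = 1, 6; the largest is 6.

Longest perfect overlap: 6 complementary base pairs; significant dimer risk (threshold 3).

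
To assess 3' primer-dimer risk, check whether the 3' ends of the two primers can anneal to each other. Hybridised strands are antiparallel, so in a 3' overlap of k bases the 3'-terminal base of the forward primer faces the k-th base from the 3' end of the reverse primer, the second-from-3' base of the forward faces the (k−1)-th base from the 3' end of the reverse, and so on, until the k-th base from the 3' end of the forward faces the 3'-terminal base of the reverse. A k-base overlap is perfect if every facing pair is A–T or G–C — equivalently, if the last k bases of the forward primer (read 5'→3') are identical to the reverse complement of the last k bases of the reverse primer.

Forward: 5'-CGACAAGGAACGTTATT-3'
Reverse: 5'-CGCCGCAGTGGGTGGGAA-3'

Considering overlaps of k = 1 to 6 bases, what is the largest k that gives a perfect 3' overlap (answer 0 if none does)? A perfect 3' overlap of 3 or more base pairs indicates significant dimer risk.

Longest perfect overlap: 2 complementary base pairs; below the dimer-risk threshold (threshold 3).

Last 6 bases (5'→3') — forward …GTTATT, reverse …TGGGAA.
Reverse complement of the reverse primer's last 6 bases: TTCCCA; its first k bases are the reverse complement of the reverse primer's last k bases, so a perfect k-base overlap needs the forward primer's last k bases to equal them.
Comparing (forward last k vs required): k=1: T vs T ✓; k=2: TT vs TT ✓; k=3: ATT vs TTC ✗; k=4: TATT vs TTCC ✗; k=5: TTATT vs TTCCC ✗; k=6: GTTATT vs TTCCCA ✗.
Perfect overlaps at k = 1, 2; the largest is 2.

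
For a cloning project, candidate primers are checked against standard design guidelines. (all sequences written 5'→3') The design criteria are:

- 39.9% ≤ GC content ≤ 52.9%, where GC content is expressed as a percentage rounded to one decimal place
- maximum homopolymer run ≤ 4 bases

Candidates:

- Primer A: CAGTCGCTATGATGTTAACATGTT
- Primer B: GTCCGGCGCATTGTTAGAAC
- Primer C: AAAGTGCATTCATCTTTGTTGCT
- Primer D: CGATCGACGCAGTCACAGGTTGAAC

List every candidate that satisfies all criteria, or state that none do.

None of the candidates satisfy all criteria.

Primer A (24 nt, A=6 T=9 G=5 C=4): GC 9/24 = 37.5%, outside 39.9–52.9% ✗; longest run = 2 ✓ — fails.
Primer B (20 nt, A=4 T=5 G=6 C=5): GC 11/20 = 55.0%, outside 39.9–52.9% ✗; longest run = 2 ✓ — fails.
Primer C (23 nt, A=5 T=10 G=4 C=4): GC 8/23 = 34.8%, outside 39.9–52.9% ✗; longest run = 3 ✓ — fails.
Primer D (25 nt, A=7 T=4 G=7 C=7): GC 14/25 = 56.0%, outside 39.9–52.9% ✗; longest run = 2 ✓ — fails.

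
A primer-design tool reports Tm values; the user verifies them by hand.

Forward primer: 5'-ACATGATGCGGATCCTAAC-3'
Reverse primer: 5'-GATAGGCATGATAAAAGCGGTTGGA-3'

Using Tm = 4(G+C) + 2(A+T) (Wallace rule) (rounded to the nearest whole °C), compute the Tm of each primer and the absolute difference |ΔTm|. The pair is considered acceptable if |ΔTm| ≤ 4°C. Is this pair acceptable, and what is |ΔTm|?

|ΔTm| = 16°C; the pair is not acceptable.

Forward: A=6 T=4 G=4 C=5 → Tm = 2·10 + 4·9 = 56°C.
Reverse: A=9 T=5 G=9 C=2 → Tm = 2·14 + 4·11 = 72°C.
|ΔTm| = |56 − 72| = 16°C, > 4°C.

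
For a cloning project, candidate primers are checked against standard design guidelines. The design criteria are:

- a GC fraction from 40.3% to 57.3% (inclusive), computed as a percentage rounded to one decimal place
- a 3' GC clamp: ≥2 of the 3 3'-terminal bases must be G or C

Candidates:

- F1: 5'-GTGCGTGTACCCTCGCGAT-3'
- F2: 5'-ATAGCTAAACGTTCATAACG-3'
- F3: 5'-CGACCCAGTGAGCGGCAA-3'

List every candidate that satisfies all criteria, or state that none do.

F1 (19 nt, A=2 T=5 G=6 C=6): GC 12/19 = 63.2%, outside 40.3–57.3% ✗; 3' end GAT has 1 G/C, need ≥2 ✗ — fails.
F2 (20 nt, A=8 T=5 G=3 C=4): GC 7/20 = 35.0%, outside 40.3–57.3% ✗; 3' end ACG has 2 G/C ✓ — fails.
F3 (18 nt, A=5 T=1 G=6 C=6): GC 12/18 = 66.7%, outside 40.3–57.3% ✗; 3' end CAA has 1 G/C, need ≥2 ✗ — fails.

None of the candidates satisfy all criteria.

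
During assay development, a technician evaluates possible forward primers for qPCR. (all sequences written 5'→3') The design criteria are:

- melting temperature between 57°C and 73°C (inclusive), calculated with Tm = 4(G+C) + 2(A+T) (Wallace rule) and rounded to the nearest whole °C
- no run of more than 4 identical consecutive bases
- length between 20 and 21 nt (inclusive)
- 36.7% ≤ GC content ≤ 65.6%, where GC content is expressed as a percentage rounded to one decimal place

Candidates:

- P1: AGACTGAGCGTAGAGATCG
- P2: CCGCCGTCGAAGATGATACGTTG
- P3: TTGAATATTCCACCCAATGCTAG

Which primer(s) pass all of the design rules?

P1 (19 nt, A=6 T=3 G=7 C=3): Tm = 2·9 + 4·10 = 58°C ✓; longest run = 1 ✓; length 19, outside 20–21 ✗; GC 10/19 = 52.6% ✓ — fails.
P2 (23 nt, A=5 T=5 G=7 C=6): Tm = 2·10 + 4·13 = 72°C ✓; longest run = 2 ✓; length 23, outside 20–21 ✗; GC 13/23 = 56.5% ✓ — fails.
P3 (23 nt, A=7 T=7 G=3 C=6): Tm = 2·14 + 4·9 = 64°C ✓; longest run = 3 ✓; length 23, outside 20–21 ✗; GC 9/23 = 39.1% ✓ — fails.

None of the candidates satisfy all criteria.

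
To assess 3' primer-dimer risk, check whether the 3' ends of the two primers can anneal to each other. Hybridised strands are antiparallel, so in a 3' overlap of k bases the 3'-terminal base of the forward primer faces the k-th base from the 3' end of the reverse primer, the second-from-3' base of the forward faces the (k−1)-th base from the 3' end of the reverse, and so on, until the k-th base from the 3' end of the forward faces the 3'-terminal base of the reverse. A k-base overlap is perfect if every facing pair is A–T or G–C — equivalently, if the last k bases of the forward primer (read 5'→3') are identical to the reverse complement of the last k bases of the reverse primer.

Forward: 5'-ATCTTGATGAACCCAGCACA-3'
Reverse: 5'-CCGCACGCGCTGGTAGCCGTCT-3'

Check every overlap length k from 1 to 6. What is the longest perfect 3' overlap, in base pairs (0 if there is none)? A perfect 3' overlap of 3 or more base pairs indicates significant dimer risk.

Longest perfect overlap: 1 complementary base pair; below the dimer-risk threshold (threshold 3).

Last 6 bases (5'→3') — forward …AGCACA, reverse …CCGTCT.
Reverse complement of the reverse primer's last 6 bases: AGACGG; its first k bases are the reverse complement of the reverse primer's last k bases, so a perfect k-base overlap needs the forward primer's last k bases to equal them.
Comparing (forward last k vs required): k=1: A vs A ✓; k=2: CA vs AG ✗; k=3: ACA vs AGA ✗; k=4: CACA vs AGAC ✗; k=5: GCACA vs AGACG ✗; k=6: AGCACA vs AGACGG ✗.
Only k = 1 is perfect, so the longest perfect 3' overlap is 1.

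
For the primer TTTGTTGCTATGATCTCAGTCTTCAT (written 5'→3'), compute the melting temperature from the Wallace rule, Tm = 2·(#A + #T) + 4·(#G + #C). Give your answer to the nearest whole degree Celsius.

70°C

Base counts: A=4, T=13, G=4, C=5 (length 26).
Tm = 2·(4+13) + 4·(4+5) = 2·17 + 4·9 = 34 + 36 = 70°C.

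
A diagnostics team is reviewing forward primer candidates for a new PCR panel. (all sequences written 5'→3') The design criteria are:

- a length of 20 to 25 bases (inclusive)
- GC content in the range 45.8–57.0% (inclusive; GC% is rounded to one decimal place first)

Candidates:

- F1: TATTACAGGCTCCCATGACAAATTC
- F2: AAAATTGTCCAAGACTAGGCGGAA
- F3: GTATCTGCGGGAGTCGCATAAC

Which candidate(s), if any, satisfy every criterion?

F1 (25 nt, A=8 T=7 G=3 C=7): length 25 ✓; GC 10/25 = 40.0%, outside 45.8–57.0% ✗ — fails.
F2 (24 nt, A=10 T=4 G=6 C=4): length 24 ✓; GC 10/24 = 41.7%, outside 45.8–57.0% ✗ — fails.
F3 (22 nt, A=5 T=5 G=7 C=5): length 22 ✓; GC 12/22 = 54.5% ✓ — passes.

F3 only.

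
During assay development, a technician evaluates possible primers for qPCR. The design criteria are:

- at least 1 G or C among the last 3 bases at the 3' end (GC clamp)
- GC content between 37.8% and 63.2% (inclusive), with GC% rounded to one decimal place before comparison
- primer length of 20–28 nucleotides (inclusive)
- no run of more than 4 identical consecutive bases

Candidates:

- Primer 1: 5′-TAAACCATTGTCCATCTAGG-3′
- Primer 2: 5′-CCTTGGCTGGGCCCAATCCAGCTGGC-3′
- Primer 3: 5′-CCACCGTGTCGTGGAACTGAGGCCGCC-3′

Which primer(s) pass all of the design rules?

Primer 1 only.

Primer 1 (20 nt, A=6 T=6 G=3 C=5): 3' end AGG has 2 G/C ✓; GC 8/20 = 40.0% ✓; length 20 ✓; longest run = 3 ✓ — passes.
Primer 2 (26 nt, A=3 T=5 G=8 C=10): 3' end GGC has 3 G/C ✓; GC 18/26 = 69.2%, outside 37.8–63.2% ✗; length 26 ✓; longest run = 3 ✓ — fails.
Primer 3 (27 nt, A=4 T=4 G=9 C=10): 3' end GCC has 3 G/C ✓; GC 19/27 = 70.4%, outside 37.8–63.2% ✗; length 27 ✓; longest run = 2 ✓ — fails.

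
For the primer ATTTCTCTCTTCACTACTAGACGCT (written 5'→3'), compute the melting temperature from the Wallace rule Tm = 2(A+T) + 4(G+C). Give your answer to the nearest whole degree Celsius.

70°C

Base counts: A=5, T=10, G=2, C=8 (length 25).
Tm = 2·(5+10) + 4·(2+8) = 2·15 + 4·10 = 30 + 40 = 70°C.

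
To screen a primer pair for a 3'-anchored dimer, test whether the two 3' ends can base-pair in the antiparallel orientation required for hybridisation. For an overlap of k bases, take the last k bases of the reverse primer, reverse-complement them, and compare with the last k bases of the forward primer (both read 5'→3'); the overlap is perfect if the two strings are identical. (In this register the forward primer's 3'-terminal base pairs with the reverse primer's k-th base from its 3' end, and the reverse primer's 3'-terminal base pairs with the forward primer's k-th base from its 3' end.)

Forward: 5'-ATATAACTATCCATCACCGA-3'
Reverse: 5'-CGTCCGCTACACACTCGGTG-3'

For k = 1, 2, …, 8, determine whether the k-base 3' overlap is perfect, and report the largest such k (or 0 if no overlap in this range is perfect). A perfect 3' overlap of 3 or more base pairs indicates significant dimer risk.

Last 8 bases (5'→3') — forward …ATCACCGA, reverse …ACTCGGTG.
Reverse complement of the reverse primer's last 8 bases: CACCGAGT; its first k bases are the reverse complement of the reverse primer's last k bases, so a perfect k-base overlap needs the forward primer's last k bases to equal them.
Comparing (forward last k vs required): k=1: A vs C ✗; k=2: GA vs CA ✗; k=3: CGA vs CAC ✗; k=4: CCGA vs CACC ✗; k=5: ACCGA vs CACCG ✗; k=6: CACCGA vs CACCGA ✓; k=7: TCACCGA vs CACCGAG ✗; k=8: ATCACCGA vs CACCGAGT ✗.
Only k = 6 is perfect, so the longest perfect 3' overlap is 6.

Longest perfect overlap: 6 complementary base pairs; significant dimer risk (threshold 3).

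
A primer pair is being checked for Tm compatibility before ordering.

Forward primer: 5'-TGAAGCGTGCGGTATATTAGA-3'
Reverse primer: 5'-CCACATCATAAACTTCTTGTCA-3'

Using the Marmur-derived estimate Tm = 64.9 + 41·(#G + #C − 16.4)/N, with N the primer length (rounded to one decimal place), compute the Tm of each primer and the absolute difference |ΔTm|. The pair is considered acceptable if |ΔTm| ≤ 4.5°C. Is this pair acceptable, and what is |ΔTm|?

Forward: G+C = 9, N = 21 → Tm = 64.9 + 41·(9 − 16.4)/21 = 50.5°C.
Reverse: G+C = 8, N = 22 → Tm = 64.9 + 41·(8 − 16.4)/22 = 49.2°C.
|ΔTm| = |50.5 − 49.2| = 1.3°C, ≤ 4.5°C.

|ΔTm| = 1.3°C; the pair is acceptable.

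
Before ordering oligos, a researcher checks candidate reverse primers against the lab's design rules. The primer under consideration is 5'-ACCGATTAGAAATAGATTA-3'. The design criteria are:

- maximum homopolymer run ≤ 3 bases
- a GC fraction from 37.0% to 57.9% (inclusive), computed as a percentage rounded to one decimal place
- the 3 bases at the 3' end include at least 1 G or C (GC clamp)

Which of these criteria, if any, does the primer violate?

Base counts: A=9, T=5, G=3, C=2 (length 19).
homopolymer run: longest run = 3 ✓
GC content: GC 5/19 = 26.3%, outside 37.0–57.9% ✗
GC clamp: 3' end TTA has 0 G/C, need ≥1 ✗

Fails: GC content, GC clamp.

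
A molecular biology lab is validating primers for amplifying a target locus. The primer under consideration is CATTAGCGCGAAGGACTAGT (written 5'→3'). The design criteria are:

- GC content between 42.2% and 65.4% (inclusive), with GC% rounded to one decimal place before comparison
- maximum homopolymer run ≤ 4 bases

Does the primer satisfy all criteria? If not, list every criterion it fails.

Meets all criteria.

Base counts: A=6, T=4, G=6, C=4 (length 20).
GC content: GC 10/20 = 50.0% ✓
homopolymer run: longest run = 2 ✓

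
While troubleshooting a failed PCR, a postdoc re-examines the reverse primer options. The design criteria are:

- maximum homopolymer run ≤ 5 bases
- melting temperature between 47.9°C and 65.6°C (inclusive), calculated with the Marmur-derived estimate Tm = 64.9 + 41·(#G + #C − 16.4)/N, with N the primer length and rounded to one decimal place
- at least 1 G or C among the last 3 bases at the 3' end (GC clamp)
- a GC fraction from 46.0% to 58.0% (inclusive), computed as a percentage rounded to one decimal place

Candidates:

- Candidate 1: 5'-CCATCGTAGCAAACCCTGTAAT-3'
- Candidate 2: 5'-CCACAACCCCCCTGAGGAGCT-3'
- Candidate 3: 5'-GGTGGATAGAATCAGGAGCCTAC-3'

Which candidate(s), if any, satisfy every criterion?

Candidate 1 (22 nt, A=7 T=5 G=3 C=7): longest run = 3 ✓; Tm = 64.9 + 41·(10 − 16.4)/22 = 53.0°C ✓; 3' end AAT has 0 G/C, need ≥1 ✗; GC 10/22 = 45.5%, outside 46.0–58.0% ✗ — fails.
Candidate 2 (21 nt, A=5 T=2 G=4 C=10): longest run = 6, exceeds 5 ✗; Tm = 64.9 + 41·(14 − 16.4)/21 = 60.2°C ✓; 3' end GCT has 2 G/C ✓; GC 14/21 = 66.7%, outside 46.0–58.0% ✗ — fails.
Candidate 3 (23 nt, A=7 T=4 G=8 C=4): longest run = 2 ✓; Tm = 64.9 + 41·(12 − 16.4)/23 = 57.1°C ✓; 3' end TAC has 1 G/C ✓; GC 12/23 = 52.2% ✓ — passes.

Candidate 3 only.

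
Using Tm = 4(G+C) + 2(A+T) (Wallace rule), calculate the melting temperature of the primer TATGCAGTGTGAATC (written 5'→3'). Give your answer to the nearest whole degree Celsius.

42°C

Base counts: A=4, T=5, G=4, C=2 (length 15).
Tm = 2·(4+5) + 4·(4+2) = 2·9 + 4·6 = 18 + 24 = 42°C.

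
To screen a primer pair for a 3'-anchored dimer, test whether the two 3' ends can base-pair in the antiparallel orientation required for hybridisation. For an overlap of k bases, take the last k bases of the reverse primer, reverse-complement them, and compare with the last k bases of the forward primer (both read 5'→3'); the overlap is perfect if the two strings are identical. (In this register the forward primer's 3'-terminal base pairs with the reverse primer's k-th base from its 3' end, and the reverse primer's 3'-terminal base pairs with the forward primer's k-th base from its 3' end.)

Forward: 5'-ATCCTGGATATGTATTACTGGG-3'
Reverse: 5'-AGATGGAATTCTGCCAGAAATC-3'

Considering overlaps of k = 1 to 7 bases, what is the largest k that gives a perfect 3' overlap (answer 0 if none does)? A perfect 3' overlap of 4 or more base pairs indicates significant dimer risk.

Last 7 bases (5'→3') — forward …TACTGGG, reverse …AGAAATC.
Reverse complement of the reverse primer's last 7 bases: GATTTCT; its first k bases are the reverse complement of the reverse primer's last k bases, so a perfect k-base overlap needs the forward primer's last k bases to equal them.
Comparing (forward last k vs required): k=1: G vs G ✓; k=2: GG vs GA ✗; k=3: GGG vs GAT ✗; k=4: TGGG vs GATT ✗; k=5: CTGGG vs GATTT ✗; k=6: ACTGGG vs GATTTC ✗; k=7: TACTGGG vs GATTTCT ✗.
Only k = 1 is perfect, so the longest perfect 3' overlap is 1.

Longest perfect overlap: 1 complementary base pair; below the dimer-risk threshold (threshold 4).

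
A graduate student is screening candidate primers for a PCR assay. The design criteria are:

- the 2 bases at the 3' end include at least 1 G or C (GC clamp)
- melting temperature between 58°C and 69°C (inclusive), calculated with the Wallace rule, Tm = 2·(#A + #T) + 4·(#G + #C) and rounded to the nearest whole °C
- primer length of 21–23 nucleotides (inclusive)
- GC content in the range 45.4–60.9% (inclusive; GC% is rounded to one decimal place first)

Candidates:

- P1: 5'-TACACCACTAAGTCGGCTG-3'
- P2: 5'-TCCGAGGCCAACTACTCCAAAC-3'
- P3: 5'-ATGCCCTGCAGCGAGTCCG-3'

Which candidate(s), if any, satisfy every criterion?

P2 only.

P1 (19 nt, A=5 T=4 G=4 C=6): 3' end TG has 1 G/C ✓; Tm = 2·9 + 4·10 = 58°C ✓; length 19, outside 21–23 ✗; GC 10/19 = 52.6% ✓ — fails.
P2 (22 nt, A=7 T=3 G=3 C=9): 3' end AC has 1 G/C ✓; Tm = 2·10 + 4·12 = 68°C ✓; length 22 ✓; GC 12/22 = 54.5% ✓ — passes.
P3 (19 nt, A=3 T=3 G=6 C=7): 3' end CG has 2 G/C ✓; Tm = 2·6 + 4·13 = 64°C ✓; length 19, outside 21–23 ✗; GC 13/19 = 68.4%, outside 45.4–60.9% ✗ — fails.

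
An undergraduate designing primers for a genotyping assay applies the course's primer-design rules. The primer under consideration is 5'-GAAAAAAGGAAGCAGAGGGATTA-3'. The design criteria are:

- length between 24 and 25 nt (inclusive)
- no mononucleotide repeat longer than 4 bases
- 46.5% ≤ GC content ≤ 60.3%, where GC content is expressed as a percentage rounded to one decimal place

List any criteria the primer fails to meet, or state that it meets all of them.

Fails: length, homopolymer run, GC content.

Base counts: A=12, T=2, G=8, C=1 (length 23).
length: length 23, outside 24–25 ✗
homopolymer run: longest run = 6, exceeds 4 ✗
GC content: GC 9/23 = 39.1%, outside 46.5–60.3% ✗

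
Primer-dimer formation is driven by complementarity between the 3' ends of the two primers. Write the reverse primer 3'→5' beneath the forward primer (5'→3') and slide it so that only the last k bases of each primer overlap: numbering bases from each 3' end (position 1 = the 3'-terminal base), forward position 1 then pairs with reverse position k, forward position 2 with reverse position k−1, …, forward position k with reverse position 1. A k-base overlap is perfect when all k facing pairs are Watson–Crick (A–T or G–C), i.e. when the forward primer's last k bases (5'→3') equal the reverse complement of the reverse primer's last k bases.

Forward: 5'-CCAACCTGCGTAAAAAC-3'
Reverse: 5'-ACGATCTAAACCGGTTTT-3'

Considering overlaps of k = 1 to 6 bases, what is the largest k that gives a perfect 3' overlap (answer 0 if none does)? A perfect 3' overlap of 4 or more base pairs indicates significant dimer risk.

Longest perfect overlap: 5 complementary base pairs; significant dimer risk (threshold 4).

Last 6 bases (5'→3') — forward …AAAAAC, reverse …GGTTTT.
Reverse complement of the reverse primer's last 6 bases: AAAACC; its first k bases are the reverse complement of the reverse primer's last k bases, so a perfect k-base overlap needs the forward primer's last k bases to equal them.
Comparing (forward last k vs required): k=1: C vs A ✗; k=2: AC vs AA ✗; k=3: AAC vs AAA ✗; k=4: AAAC vs AAAA ✗; k=5: AAAAC vs AAAAC ✓; k=6: AAAAAC vs AAAACC ✗.
Only k = 5 is perfect, so the longest perfect 3' overlap is 5.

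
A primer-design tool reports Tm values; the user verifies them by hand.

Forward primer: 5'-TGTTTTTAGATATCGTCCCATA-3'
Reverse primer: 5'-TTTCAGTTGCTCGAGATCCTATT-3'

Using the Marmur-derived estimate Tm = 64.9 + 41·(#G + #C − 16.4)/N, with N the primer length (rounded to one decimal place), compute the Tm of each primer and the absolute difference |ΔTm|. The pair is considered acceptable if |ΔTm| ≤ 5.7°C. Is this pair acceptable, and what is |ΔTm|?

Forward: G+C = 7, N = 22 → Tm = 64.9 + 41·(7 − 16.4)/22 = 47.4°C.
Reverse: G+C = 9, N = 23 → Tm = 64.9 + 41·(9 − 16.4)/23 = 51.7°C.
|ΔTm| = |47.4 − 51.7| = 4.3°C, ≤ 5.7°C.

|ΔTm| = 4.3°C; the pair is acceptable.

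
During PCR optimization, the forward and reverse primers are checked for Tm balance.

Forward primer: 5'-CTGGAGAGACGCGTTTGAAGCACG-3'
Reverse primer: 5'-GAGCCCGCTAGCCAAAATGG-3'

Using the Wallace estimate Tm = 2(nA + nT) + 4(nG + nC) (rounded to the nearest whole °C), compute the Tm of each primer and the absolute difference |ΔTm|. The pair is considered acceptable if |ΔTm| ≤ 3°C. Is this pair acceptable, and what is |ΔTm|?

Forward: A=6 T=4 G=9 C=5 → Tm = 2·10 + 4·14 = 76°C.
Reverse: A=6 T=2 G=6 C=6 → Tm = 2·8 + 4·12 = 64°C.
|ΔTm| = |76 − 64| = 12°C, > 3°C.

|ΔTm| = 12°C; the pair is not acceptable.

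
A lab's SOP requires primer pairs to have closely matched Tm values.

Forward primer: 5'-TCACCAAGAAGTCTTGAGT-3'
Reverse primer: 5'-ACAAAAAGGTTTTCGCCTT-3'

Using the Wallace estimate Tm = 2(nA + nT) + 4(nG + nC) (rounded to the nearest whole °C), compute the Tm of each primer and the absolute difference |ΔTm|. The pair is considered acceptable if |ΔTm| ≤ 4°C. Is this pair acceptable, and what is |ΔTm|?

Forward: A=6 T=5 G=4 C=4 → Tm = 2·11 + 4·8 = 54°C.
Reverse: A=6 T=6 G=3 C=4 → Tm = 2·12 + 4·7 = 52°C.
|ΔTm| = |54 − 52| = 2°C, ≤ 4°C.

|ΔTm| = 2°C; the pair is acceptable.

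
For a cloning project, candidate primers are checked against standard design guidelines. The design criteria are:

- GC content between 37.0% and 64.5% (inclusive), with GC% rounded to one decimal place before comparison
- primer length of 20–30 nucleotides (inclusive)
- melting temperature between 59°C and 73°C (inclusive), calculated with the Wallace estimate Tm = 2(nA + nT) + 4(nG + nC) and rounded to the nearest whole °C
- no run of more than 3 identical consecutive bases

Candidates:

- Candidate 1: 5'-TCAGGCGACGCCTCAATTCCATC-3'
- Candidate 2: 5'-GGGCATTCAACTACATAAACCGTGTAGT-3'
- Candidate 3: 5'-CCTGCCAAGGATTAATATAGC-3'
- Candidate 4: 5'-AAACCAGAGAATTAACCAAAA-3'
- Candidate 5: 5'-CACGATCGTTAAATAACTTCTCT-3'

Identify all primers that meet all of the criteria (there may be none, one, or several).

Candidate 1 (23 nt, A=5 T=5 G=4 C=9): GC 13/23 = 56.5% ✓; length 23 ✓; Tm = 2·10 + 4·13 = 72°C ✓; longest run = 2 ✓ — passes.
Candidate 2 (28 nt, A=9 T=7 G=6 C=6): GC 12/28 = 42.9% ✓; length 28 ✓; Tm = 2·16 + 4·12 = 80°C, outside 59–73°C ✗; longest run = 3 ✓ — fails.
Candidate 3 (21 nt, A=7 T=5 G=4 C=5): GC 9/21 = 42.9% ✓; length 21 ✓; Tm = 2·12 + 4·9 = 60°C ✓; longest run = 2 ✓ — passes.
Candidate 4 (21 nt, A=13 T=2 G=2 C=4): GC 6/21 = 28.6%, outside 37.0–64.5% ✗; length 21 ✓; Tm = 2·15 + 4·6 = 54°C, outside 59–73°C ✗; longest run = 4, exceeds 3 ✗ — fails.
Candidate 5 (23 nt, A=7 T=8 G=2 C=6): GC 8/23 = 34.8%, outside 37.0–64.5% ✗; length 23 ✓; Tm = 2·15 + 4·8 = 62°C ✓; longest run = 3 ✓ — fails.

Candidate 1 and Candidate 3.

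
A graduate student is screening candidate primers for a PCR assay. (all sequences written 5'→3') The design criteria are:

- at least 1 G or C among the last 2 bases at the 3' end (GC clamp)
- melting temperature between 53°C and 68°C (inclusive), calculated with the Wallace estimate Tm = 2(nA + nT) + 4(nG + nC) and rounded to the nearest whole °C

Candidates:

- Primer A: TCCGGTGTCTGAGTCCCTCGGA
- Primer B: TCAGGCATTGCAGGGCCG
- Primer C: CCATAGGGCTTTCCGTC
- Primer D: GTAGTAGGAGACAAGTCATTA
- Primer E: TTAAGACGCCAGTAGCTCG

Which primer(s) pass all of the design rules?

Primer B, Primer C and Primer E.

Primer A (22 nt, A=2 T=6 G=7 C=7): 3' end GA has 1 G/C ✓; Tm = 2·8 + 4·14 = 72°C, outside 53–68°C ✗ — fails.
Primer B (18 nt, A=3 T=3 G=7 C=5): 3' end CG has 2 G/C ✓; Tm = 2·6 + 4·12 = 60°C ✓ — passes.
Primer C (17 nt, A=2 T=5 G=4 C=6): 3' end TC has 1 G/C ✓; Tm = 2·7 + 4·10 = 54°C ✓ — passes.
Primer D (21 nt, A=8 T=5 G=6 C=2): 3' end TA has 0 G/C, need ≥1 ✗; Tm = 2·13 + 4·8 = 58°C ✓ — fails.
Primer E (19 nt, A=5 T=4 G=5 C=5): 3' end CG has 2 G/C ✓; Tm = 2·9 + 4·10 = 58°C ✓ — passes.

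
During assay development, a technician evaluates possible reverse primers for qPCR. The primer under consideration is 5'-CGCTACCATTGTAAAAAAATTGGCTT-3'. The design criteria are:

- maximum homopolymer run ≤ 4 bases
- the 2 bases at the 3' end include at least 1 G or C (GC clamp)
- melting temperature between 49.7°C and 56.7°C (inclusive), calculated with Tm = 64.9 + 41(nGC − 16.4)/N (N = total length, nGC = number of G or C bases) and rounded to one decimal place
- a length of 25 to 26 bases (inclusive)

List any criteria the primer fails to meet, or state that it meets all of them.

Base counts: A=9, T=8, G=4, C=5 (length 26).
homopolymer run: longest run = 7, exceeds 4 ✗
GC clamp: 3' end TT has 0 G/C, need ≥1 ✗
Tm: Tm = 64.9 + 41·(9 − 16.4)/26 = 53.2°C ✓
length: length 26 ✓

Fails: homopolymer run, GC clamp.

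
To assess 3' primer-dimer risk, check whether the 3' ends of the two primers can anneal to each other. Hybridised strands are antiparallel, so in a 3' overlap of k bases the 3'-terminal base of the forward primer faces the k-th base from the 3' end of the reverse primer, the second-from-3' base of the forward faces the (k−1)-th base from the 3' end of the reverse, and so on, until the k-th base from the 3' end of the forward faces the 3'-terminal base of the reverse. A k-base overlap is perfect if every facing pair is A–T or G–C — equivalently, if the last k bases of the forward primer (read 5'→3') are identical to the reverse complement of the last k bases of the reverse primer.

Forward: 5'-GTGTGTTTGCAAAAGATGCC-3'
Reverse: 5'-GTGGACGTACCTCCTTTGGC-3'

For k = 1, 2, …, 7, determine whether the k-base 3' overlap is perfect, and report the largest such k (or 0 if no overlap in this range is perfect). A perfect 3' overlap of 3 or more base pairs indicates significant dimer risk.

Longest perfect overlap: 3 complementary base pairs; significant dimer risk (threshold 3).

Last 7 bases (5'→3') — forward …AGATGCC, reverse …CTTTGGC.
Reverse complement of the reverse primer's last 7 bases: GCCAAAG; its first k bases are the reverse complement of the reverse primer's last k bases, so a perfect k-base overlap needs the forward primer's last k bases to equal them.
Comparing (forward last k vs required): k=1: C vs G ✗; k=2: CC vs GC ✗; k=3: GCC vs GCC ✓; k=4: TGCC vs GCCA ✗; k=5: ATGCC vs GCCAA ✗; k=6: GATGCC vs GCCAAA ✗; k=7: AGATGCC vs GCCAAAG ✗.
Only k = 3 is perfect, so the longest perfect 3' overlap is 3.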